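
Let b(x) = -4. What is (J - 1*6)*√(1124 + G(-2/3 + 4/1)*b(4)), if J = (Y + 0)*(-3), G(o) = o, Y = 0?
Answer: -28*√51 ≈ -199.96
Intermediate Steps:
J = 0 (J = (0 + 0)*(-3) = 0*(-3) = 0)
(J - 1*6)*√(1124 + G(-2/3 + 4/1)*b(4)) = (0 - 1*6)*√(1124 + (-2/3 + 4/1)*(-4)) = (0 - 6)*√(1124 + (-2*⅓ + 4*1)*(-4)) = -6*√(1124 + (-⅔ + 4)*(-4)) = -6*√(1124 + (10/3)*(-4)) = -6*√(1124 - 40/3) = -28*√51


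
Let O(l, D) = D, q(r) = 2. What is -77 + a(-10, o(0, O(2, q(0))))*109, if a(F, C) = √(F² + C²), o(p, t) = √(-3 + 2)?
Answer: -77 + 327*√11 ≈ 1007.5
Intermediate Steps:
o(p, t) = I (o(p, t) = √(-1) = I)
a(F, C) = √(C² + F²)
-77 + a(-10, o(0, O(2, q(0))))*109 = -77 + √(I² + (-10)²)*109 = -77 + √(-1 + 100)*109 = -77 + √99*109 = -77 + (3*√11)*109 = -77 + 327*√11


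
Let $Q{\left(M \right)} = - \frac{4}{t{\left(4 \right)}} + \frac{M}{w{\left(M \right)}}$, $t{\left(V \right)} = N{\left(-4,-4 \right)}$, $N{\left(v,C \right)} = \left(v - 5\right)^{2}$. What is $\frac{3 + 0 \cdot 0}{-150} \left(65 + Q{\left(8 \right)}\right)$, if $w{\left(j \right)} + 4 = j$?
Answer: $- \frac{5423}{4050} \approx -1.339$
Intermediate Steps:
$w{\left(j \right)} = -4 + j$
$N{\left(v,C \right)} = \left(-5 + v\right)^{2}$
$t{\left(V \right)} = 81$ ($t{\left(V \right)} = \left(-5 - 4\right)^{2} = \left(-9\right)^{2} = 81$)
$Q{\left(M \right)} = - \frac{4}{81} + \frac{M}{-4 + M}$
$\frac{3 + 0 \cdot 0}{-150} \left(65 + Q{\left(8 \right)}\right) = \frac{3 + 0 \cdot 0}{-150} \left(65 + \frac{16 + 77 \cdot 8}{81 \left(-4 + 8\right)}\right) = \left(3 + 0\right) \left(- \frac{1}{150}\right) \left(65 + \frac{16 + 616}{81 \cdot 4}\right) = 3 \left(- \frac{1}{150}\right) \left(65 + \frac{1}{81} \cdot \frac{1}{4} \cdot 632\right) = - \frac{65 + \frac{158}{81}}{50} = \left(- \frac{1}{50}\right) \frac{5423}{81} = - \frac{5423}{4050}$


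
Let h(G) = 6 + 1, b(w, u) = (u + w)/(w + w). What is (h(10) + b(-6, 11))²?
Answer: 6241/144 ≈ 43.340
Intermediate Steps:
b(w, u) = (u + w)/(2*w) (b(w, u) = (u + w)/((2*w)) = (u + w)*(1/(2*w)) = (u + w)/(2*w))
h(G) = 7
(h(10) + b(-6, 11))² = (7 + (½)*(11 - 6)/(-6))² = (7 + (½)*(-⅙)*5)² = (7 - 5/12)² = (79/12)² = 6241/144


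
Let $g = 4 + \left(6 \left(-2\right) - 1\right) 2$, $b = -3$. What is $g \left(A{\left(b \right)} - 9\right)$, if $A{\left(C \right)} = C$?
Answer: $264$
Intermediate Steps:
$g = -22$ ($g = 4 + \left(-12 - 1\right) 2 = 4 - 26 = -22$)
$g \left(A{\left(b \right)} - 9\right) = - 22 \left(-3 - 9\right) = \left(-22\right) \left(-12\right) = 264$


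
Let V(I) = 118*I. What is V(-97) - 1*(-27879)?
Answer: 16433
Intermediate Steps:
V(-97) - 1*(-27879) = 118*(-97) - 1*(-27879) = -11446 + 27879 = 16433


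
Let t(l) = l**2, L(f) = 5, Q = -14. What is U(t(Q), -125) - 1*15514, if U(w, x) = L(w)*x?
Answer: -16139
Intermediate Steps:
U(w, x) = 5*x
U(t(Q), -125) - 1*15514 = 5*(-125) - 1*15514 = -625 - 15514 = -16139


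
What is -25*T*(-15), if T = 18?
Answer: 6750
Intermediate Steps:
-25*T*(-15) = -25*18*(-15) = -450*(-15) = 6750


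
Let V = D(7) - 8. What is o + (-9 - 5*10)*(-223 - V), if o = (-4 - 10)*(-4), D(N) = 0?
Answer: 12741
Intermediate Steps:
o = 56 (o = -14*(-4) = 56)
V = -8 (V = 0 - 8 = -8)
o + (-9 - 5*10)*(-223 - V) = 56 + (-9 - 5*10)*(-223 - 1*(-8)) = 56 + (-9 - 50)*(-223 + 8) = 56 - 59*(-215) = 56 + 12685 = 12741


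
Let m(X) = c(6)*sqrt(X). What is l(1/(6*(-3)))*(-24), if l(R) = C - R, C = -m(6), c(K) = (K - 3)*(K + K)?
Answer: -4/3 + 864*sqrt(6) ≈ 2115.0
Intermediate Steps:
c(K) = 2*K*(-3 + K) (c(K) = (-3 + K)*(2*K) = 2*K*(-3 + K))
m(X) = 36*sqrt(X) (m(X) = (2*6*(-3 + 6))*sqrt(X) = (2*6*3)*sqrt(X) = 36*sqrt(X))
C = -36*sqrt(6) ≈ -88.182
l(R) = -R - 36*sqrt(6) (l(R) = -36*sqrt(6) - R = -R - 36*sqrt(6))
l(1/(6*(-3)))*(-24) = (-1/(6*(-3)) - 36*sqrt(6))*(-24) = (-1/(-18) - 36*sqrt(6))*(-24) = (-1*(-1/18) - 36*sqrt(6))*(-24) = (1/18 - 36*sqrt(6))*(-24) = -4/3 + 864*sqrt(6)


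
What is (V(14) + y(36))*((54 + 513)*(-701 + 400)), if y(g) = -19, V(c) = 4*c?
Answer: -6314679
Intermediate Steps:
(V(14) + y(36))*((54 + 513)*(-701 + 400)) = (4*14 - 19)*((54 + 513)*(-701 + 400)) = (56 - 19)*(567*(-301)) = 37*(-170667) = -6314679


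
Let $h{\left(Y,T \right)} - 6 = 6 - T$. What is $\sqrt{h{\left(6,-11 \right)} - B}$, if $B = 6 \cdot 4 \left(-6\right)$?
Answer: $\sqrt{167} \approx 12.923$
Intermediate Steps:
$h{\left(Y,T \right)} = 12 - T$ ($h{\left(Y,T \right)} = 6 - \left(-6 + T\right) = 12 - T$)
$B = -144$ ($B = 24 \left(-6\right) = -144$)
$\sqrt{h{\left(6,-11 \right)} - B} = \sqrt{\left(12 - -11\right) - -144} = \sqrt{\left(12 + 11\right) + 144} = \sqrt{23 + 144} = \sqrt{167}$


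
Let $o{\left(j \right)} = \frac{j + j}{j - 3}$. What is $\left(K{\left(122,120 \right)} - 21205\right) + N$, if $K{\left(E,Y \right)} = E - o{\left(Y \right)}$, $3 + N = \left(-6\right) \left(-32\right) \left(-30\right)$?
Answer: $- \frac{1047074}{39} \approx -26848.0$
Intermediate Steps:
$N = -5763$ ($N = -3 + \left(-6\right) \left(-32\right) \left(-30\right) = -3 + 192 \left(-30\right) = -3 - 5760 = -5763$)
$o{\left(j \right)} = \frac{2 j}{-3 + j}$
$K{\left(E,Y \right)} = E - \frac{2 Y}{-3 + Y}$
$\left(K{\left(122,120 \right)} - 21205\right) + N = \left(\frac{\left(-2\right) 120 + 122 \left(-3 + 120\right)}{-3 + 120} - 21205\right) - 5763 = \left(\frac{-240 + 122 \cdot 117}{117} - 21205\right) - 5763 = \left(\frac{-240 + 14274}{117} - 21205\right) - 5763 = \left(\frac{1}{117} \cdot 14034 - 21205\right) - 5763 = \left(\frac{4678}{39} - 21205\right) - 5763 = - \frac{822317}{39} - 5763 = - \frac{1047074}{39}$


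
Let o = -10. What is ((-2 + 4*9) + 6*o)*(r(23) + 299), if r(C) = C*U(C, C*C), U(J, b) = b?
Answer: -324116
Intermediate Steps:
r(C) = C**3 (r(C) = C*(C*C) = C*C**2 = C**3)
((-2 + 4*9) + 6*o)*(r(23) + 299) = ((-2 + 4*9) + 6*(-10))*(23**3 + 299) = ((-2 + 36) - 60)*(12167 + 299) = (34 - 60)*12466 = -26*12466 = -324116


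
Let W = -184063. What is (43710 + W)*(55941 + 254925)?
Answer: -43630975698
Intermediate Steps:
(43710 + W)*(55941 + 254925) = (43710 - 184063)*(55941 + 254925) = -140353*310866 = -43630975698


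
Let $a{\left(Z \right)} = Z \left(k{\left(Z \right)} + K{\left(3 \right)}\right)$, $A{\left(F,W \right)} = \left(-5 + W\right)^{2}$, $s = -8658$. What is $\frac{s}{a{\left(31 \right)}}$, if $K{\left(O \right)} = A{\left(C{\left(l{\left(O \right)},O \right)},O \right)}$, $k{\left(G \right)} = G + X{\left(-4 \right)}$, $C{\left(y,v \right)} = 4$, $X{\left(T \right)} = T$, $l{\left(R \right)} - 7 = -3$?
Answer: $- \frac{8658}{961} \approx -9.0094$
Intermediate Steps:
$l{\left(R \right)} = 4$ ($l{\left(R \right)} = 7 - 3 = 4$)
$k{\left(G \right)} = -4 + G$ ($k{\left(G \right)} = G - 4 = -4 + G$)
$K{\left(O \right)} = \left(-5 + O\right)^{2}$
$a{\left(Z \right)} = Z^{2}$ ($a{\left(Z \right)} = Z \left(\left(-4 + Z\right) + \left(-5 + 3\right)^{2}\right) = Z \left(\left(-4 + Z\right) + \left(-2\right)^{2}\right) = Z \left(\left(-4 + Z\right) + 4\right) = Z Z = Z^{2}$)
$\frac{s}{a{\left(31 \right)}} = - \frac{8658}{31^{2}} = - \frac{8658}{961}$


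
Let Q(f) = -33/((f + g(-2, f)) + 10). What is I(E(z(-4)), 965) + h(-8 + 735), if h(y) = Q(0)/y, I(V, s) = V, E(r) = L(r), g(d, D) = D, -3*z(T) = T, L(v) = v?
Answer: 28981/21810 ≈ 1.3288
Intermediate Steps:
z(T) = -T/3
E(r) = r
Q(f) = -33/(10 + 2*f) (Q(f) = -33/((f + f) + 10) = -33/(2*f + 10) = -33/(10 + 2*f))
h(y) = -33/(10*y) (h(y) = (-33/(10 + 2*0))/y = (-33/(10 + 0))/y = (-33/10)/y = (-33*⅒)/y = -33/(10*y))
I(E(z(-4)), 965) + h(-8 + 735) = -⅓*(-4) - 33/(10*(-8 + 735)) = 4/3 - 33/10/727 = 4/3 - 33/10*1/727 = 4/3 - 33/7270 = 28981/21810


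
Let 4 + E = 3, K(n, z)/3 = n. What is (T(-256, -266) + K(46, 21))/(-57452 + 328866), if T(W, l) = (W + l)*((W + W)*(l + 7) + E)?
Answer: -34610358/135707 ≈ -255.04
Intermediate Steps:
K(n, z) = 3*n
E = -1 (E = -4 + 3 = -1)
T(W, l) = (-1 + 2*W*(7 + l))*(W + l) (T(W, l) = (W + l)*((W + W)*(l + 7) - 1) = (W + l)*((2*W)*(7 + l) - 1) = (W + l)*(2*W*(7 + l) - 1) = (W + l)*(-1 + 2*W*(7 + l)) = (-1 + 2*W*(7 + l))*(W + l))
(T(-256, -266) + K(46, 21))/(-57452 + 328866) = ((-1*(-256) - 1*(-266) + 14*(-256)**2 + 2*(-256)*(-266)**2 + 2*(-266)*(-256)**2 + 14*(-256)*(-266)) + 3*46)/(-57452 + 328866) = ((256 + 266 + 14*65536 + 2*(-256)*70756 + 2*(-266)*65536 + 953344) + 138)/271414 = ((256 + 266 + 917504 - 36227072 - 34865152 + 953344) + 138)*(1/271414) = (-69220854 + 138)*(1/271414) = -69220716*1/271414 = -34610358/135707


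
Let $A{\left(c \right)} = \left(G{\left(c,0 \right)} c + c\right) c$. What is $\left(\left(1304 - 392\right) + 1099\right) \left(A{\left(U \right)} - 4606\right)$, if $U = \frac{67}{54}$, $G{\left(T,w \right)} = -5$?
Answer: $- \frac{6761510893}{729} \approx -9.2751 \cdot 10^{6}$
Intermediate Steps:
$U = \frac{67}{54}$ ($U = 67 \cdot \frac{1}{54} = \frac{67}{54} \approx 1.2407$)
$A{\left(c \right)} = - 4 c^{2}$ ($A{\left(c \right)} = \left(- 5 c + c\right) c = - 4 c c = - 4 c^{2}$)
$\left(\left(1304 - 392\right) + 1099\right) \left(A{\left(U \right)} - 4606\right) = \left(\left(1304 - 392\right) + 1099\right) \left(- 4 \left(\frac{67}{54}\right)^{2} - 4606\right) = \left(912 + 1099\right) \left(\left(-4\right) \frac{4489}{2916} - 4606\right) = 2011 \left(- \frac{4489}{729} - 4606\right) = 2011 \left(- \frac{3362263}{729}\right) = - \frac{6761510893}{729}$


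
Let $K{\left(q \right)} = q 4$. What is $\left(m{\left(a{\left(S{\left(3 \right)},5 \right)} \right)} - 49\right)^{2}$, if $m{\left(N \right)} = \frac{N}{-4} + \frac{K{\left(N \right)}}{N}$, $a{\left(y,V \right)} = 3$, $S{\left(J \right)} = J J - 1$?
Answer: $\frac{33489}{16} \approx 2093.1$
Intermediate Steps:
$K{\left(q \right)} = 4 q$
$S{\left(J \right)} = -1 + J^{2}$ ($S{\left(J \right)} = J^{2} - 1 = -1 + J^{2}$)
$m{\left(N \right)} = 4 - \frac{N}{4}$ ($m{\left(N \right)} = \frac{N}{-4} + \frac{4 N}{N} = N \left(- \frac{1}{4}\right) + 4 = - \frac{N}{4} + 4 = 4 - \frac{N}{4}$)
$\left(m{\left(a{\left(S{\left(3 \right)},5 \right)} \right)} - 49\right)^{2} = \left(\left(4 - \frac{3}{4}\right) - 49\right)^{2} = \left(\frac{13}{4} - 49\right)^{2} = \left(- \frac{183}{4}\right)^{2} = \frac{33489}{16}$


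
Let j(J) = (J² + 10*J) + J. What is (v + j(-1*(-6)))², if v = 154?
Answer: 65536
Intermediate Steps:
j(J) = J² + 11*J
(v + j(-1*(-6)))² = (154 + (-1*(-6))*(11 - 1*(-6)))² = (154 + 6*(11 + 6))² = (154 + 6*17)² = (154 + 102)² = 256² = 65536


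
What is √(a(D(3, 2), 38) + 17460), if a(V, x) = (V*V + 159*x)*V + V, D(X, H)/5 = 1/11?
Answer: 10*√2958494/121 ≈ 142.15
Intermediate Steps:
D(X, H) = 5/11
a(V, x) = V + V*(V² + 159*x) (a(V, x) = (V² + 159*x)*V + V = V*(V² + 159*x) + V = V + V*(V² + 159*x))
√(a(D(3, 2), 38) + 17460) = √(5*(1 + (5/11)² + 159*38)/11 + 17460) = √(5*(1 + 25/121 + 6042)/11 + 17460) = √((5/11)*(731228/121) + 17460) = √(3656140/1331 + 17460) = √(26895400/1331) = 10*√2958494/121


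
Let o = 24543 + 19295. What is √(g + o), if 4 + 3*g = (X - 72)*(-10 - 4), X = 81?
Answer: 2*√98538/3 ≈ 209.27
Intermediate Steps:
g = -130/3 (g = -4/3 + ((81 - 72)*(-10 - 4))/3 = -4/3 + (9*(-14))/3 = -4/3 + (⅓)*(-126) = -4/3 - 42 = -130/3 ≈ -43.333)
o = 43838
√(g + o) = √(-130/3 + 43838) = √(131384/3) = 2*√98538/3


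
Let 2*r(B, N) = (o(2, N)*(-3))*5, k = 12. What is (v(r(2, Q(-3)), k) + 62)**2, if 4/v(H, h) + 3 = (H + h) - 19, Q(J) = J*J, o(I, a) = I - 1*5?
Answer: 2427364/625 ≈ 3883.8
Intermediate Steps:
o(I, a) = -5 + I (o(I, a) = I - 5 = -5 + I)
Q(J) = J**2
r(B, N) = 45/2 (r(B, N) = (((-5 + 2)*(-3))*5)/2 = (-3*(-3)*5)/2 = (9*5)/2 = (1/2)*45 = 45/2)
v(H, h) = 4/(-22 + H + h) (v(H, h) = 4/(-3 + ((H + h) - 19)) = 4/(-3 + (-19 + H + h)) = 4/(-22 + H + h))
(v(r(2, Q(-3)), k) + 62)**2 = (4/(-22 + 45/2 + 12) + 62)**2 = (4/(25/2) + 62)**2 = (4*(2/25) + 62)**2 = (8/25 + 62)**2 = (1558/25)**2 = 2427364/625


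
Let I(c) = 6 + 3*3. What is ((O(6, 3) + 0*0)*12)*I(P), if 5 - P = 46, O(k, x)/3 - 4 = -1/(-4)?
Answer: 2295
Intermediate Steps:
O(k, x) = 51/4 (O(k, x) = 12 + 3*(-1/(-4)) = 12 + 3*(-1*(-¼)) = 12 + 3*(¼) = 12 + ¾ = 51/4)
P = -41 (P = 5 - 1*46 = 5 - 46 = -41)
I(c) = 15 (I(c) = 6 + 9 = 15)
((O(6, 3) + 0*0)*12)*I(P) = ((51/4 + 0*0)*12)*15 = ((51/4 + 0)*12)*15 = ((51/4)*12)*15 = 153*15 = 2295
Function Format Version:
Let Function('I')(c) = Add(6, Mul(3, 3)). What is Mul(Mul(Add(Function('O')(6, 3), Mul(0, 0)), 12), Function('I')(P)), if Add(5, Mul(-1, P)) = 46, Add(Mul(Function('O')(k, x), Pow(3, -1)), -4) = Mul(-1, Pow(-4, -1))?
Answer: 2295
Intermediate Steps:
Function('O')(k, x) = Rational(51, 4) (Function('O')(k, x) = Add(12, Mul(3, Mul(-1, Pow(-4, -1)))) = Add(12, Mul(3, Mul(-1, Rational(-1, 4)))) = Add(12, Mul(3, Rational(1, 4))) = Add(12, Rational(3, 4)) = Rational(51, 4))
P = -41 (P = Add(5, Mul(-1, 46)) = Add(5, -46) = -41)
Function('I')(c) = 15 (Function('I')(c) = Add(6, 9) = 15)
Mul(Mul(Add(Function('O')(6, 3), Mul(0, 0)), 12), Function('I')(P)) = Mul(Mul(Add(Rational(51, 4), Mul(0, 0)), 12), 15) = Mul(Mul(Add(Rational(51, 4), 0), 12), 15) = Mul(Mul(Rational(51, 4), 12), 15) = Mul(153, 15) = 2295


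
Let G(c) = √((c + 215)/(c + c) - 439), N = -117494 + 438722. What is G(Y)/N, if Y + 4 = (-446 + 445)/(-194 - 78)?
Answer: I*√2199607546/698349672 ≈ 6.7158e-5*I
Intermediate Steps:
N = 321228
Y = -1087/272 (Y = -4 + (-446 + 445)/(-194 - 78) = -4 - 1/(-272) = -4 - 1*(-1/272) = -4 + 1/272 = -1087/272 ≈ -3.9963)
G(c) = √(-439 + (215 + c)/(2*c)) (G(c) = √((215 + c)/((2*c)) - 439) = √((215 + c)*(1/(2*c)) - 439) = √((215 + c)/(2*c) - 439) = √(-439 + (215 + c)/(2*c)))
G(Y)/N = (√(-1754 + 430/(-1087/272))/2)/321228 = (√(-1754 + 430*(-272/1087))/2)*(1/321228) = (√(-1754 - 116960/1087)/2)*(1/321228) = (√(-2023558/1087)/2)*(1/321228) = ((I*√2199607546/1087)/2)*(1/321228) = (I*√2199607546/2174)*(1/321228) = I*√2199607546/698349672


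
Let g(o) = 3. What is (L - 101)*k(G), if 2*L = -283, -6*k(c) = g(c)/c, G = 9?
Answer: 485/36 ≈ 13.472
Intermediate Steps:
k(c) = -1/(2*c)
L = -283/2 (L = (½)*(-283) = -283/2 ≈ -141.50)
(L - 101)*k(G) = (-283/2 - 101)*(-½/9) = -(-485)/(4*9) = -485/2*(-1/18) = 485/36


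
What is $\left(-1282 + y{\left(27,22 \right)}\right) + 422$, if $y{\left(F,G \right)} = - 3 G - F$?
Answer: $-953$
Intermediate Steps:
$y{\left(F,G \right)} = - F - 3 G$
$\left(-1282 + y{\left(27,22 \right)}\right) + 422 = \left(-1282 - 93\right) + 422 = -1375 + 422 = -953$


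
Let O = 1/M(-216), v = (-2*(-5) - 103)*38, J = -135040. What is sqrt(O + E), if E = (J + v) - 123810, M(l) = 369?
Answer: I*sqrt(3969607495)/123 ≈ 512.23*I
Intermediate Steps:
v = -3534 (v = (10 - 103)*38 = -93*38 = -3534)
E = -262384 (E = (-135040 - 3534) - 123810 = -138574 - 123810 = -262384)
O = 1/369 ≈ 0.0027100
sqrt(O + E) = sqrt(1/369 - 262384) = sqrt(-96819695/369) = I*sqrt(3969607495)/123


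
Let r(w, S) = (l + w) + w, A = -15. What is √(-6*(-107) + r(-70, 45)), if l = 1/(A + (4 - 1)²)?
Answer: √18066/6 ≈ 22.402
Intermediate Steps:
l = -⅙ (l = 1/(-15 + (4 - 1)²) = 1/(-15 + 3²) = 1/(-15 + 9) = 1/(-6) = -⅙ ≈ -0.16667)
r(w, S) = -⅙ + 2*w (r(w, S) = (-⅙ + w) + w = -⅙ + 2*w)
√(-6*(-107) + r(-70, 45)) = √(-6*(-107) + (-⅙ + 2*(-70))) = √(642 + (-⅙ - 140)) = √(642 - 841/6) = √(3011/6) = √18066/6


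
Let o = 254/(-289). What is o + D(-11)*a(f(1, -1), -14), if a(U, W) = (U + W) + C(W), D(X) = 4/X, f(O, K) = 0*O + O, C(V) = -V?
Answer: -3950/3179 ≈ -1.2425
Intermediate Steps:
f(O, K) = O (f(O, K) = 0 + O = O)
a(U, W) = U (a(U, W) = (U + W) - W = U)
o = -254/289 (o = 254*(-1/289) = -254/289 ≈ -0.87889)
o + D(-11)*a(f(1, -1), -14) = -254/289 + (4/(-11))*1 = -254/289 + (4*(-1/11))*1 = -254/289 - 4/11*1 = -254/289 - 4/11 = -3950/3179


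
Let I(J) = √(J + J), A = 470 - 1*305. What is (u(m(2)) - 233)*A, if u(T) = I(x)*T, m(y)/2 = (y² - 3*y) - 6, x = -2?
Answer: -38445 - 5280*I ≈ -38445.0 - 5280.0*I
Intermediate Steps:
m(y) = -12 - 6*y + 2*y² (m(y) = 2*((y² - 3*y) - 6) = 2*(-6 + y² - 3*y) = -12 - 6*y + 2*y²)
A = 165 (A = 470 - 305 = 165)
I(J) = √2*√J (I(J) = √(2*J) = √2*√J)
u(T) = 2*I*T (u(T) = (√2*√(-2))*T = (√2*(I*√2))*T = (2*I)*T = 2*I*T)
(u(m(2)) - 233)*A = (2*I*(-12 - 6*2 + 2*2²) - 233)*165 = (2*I*(-12 - 12 + 2*4) - 233)*165 = (2*I*(-12 - 12 + 8) - 233)*165 = (2*I*(-16) - 233)*165 = (-32*I - 233)*165 = (-233 - 32*I)*165 = -38445 - 5280*I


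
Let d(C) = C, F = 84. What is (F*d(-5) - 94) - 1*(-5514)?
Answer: 5000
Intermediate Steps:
(F*d(-5) - 94) - 1*(-5514) = (84*(-5) - 94) - 1*(-5514) = (-420 - 94) + 5514 = -514 + 5514 = 5000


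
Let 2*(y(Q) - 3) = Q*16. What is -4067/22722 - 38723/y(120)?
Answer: -42084787/1041966 ≈ -40.390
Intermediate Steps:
y(Q) = 3 + 8*Q (y(Q) = 3 + (Q*16)/2 = 3 + (16*Q)/2 = 3 + 8*Q)
-4067/22722 - 38723/y(120) = -4067/22722 - 38723/(3 + 8*120) = -4067*1/22722 - 38723/(3 + 960) = -581/3246 - 38723/963 = -42084787/1041966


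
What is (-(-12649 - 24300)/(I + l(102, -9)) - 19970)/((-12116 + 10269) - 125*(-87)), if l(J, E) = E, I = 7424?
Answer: -148040601/66942620 ≈ -2.2115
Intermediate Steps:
(-(-12649 - 24300)/(I + l(102, -9)) - 19970)/((-12116 + 10269) - 125*(-87)) = (-(-12649 - 24300)/(7424 - 9) - 19970)/((-12116 + 10269) - 125*(-87)) = (-(-36949)/7415 - 19970)/(-1847 + 10875) = (-(-36949)/7415 - 19970)/9028 = (-1*(-36949/7415) - 19970)*(1/9028) = (36949/7415 - 19970)*(1/9028) = -148040601/7415*1/9028 = -148040601/66942620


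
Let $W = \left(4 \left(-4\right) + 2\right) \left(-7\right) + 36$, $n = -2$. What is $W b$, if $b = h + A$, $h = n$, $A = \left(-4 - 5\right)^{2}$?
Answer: $10586$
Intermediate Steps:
$A = 81$ ($A = \left(-9\right)^{2} = 81$)
$h = -2$
$b = 79$ ($b = -2 + 81 = 79$)
$W = 134$ ($W = \left(-16 + 2\right) \left(-7\right) + 36 = \left(-14\right) \left(-7\right) + 36 = 98 + 36 = 134$)
$W b = 134 \cdot 79 = 10586$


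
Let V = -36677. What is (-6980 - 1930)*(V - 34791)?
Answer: 636779880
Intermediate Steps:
(-6980 - 1930)*(V - 34791) = (-6980 - 1930)*(-36677 - 34791) = -8910*(-71468) = 636779880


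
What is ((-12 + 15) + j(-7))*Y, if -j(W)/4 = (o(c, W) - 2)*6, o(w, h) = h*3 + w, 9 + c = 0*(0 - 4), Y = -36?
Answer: -27756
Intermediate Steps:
c = -9 (c = -9 + 0*(0 - 4) = -9 + 0*(-4) = -9 + 0 = -9)
o(w, h) = w + 3*h (o(w, h) = 3*h + w = w + 3*h)
j(W) = 264 - 72*W (j(W) = -4*((-9 + 3*W) - 2)*6 = -4*(-11 + 3*W)*6 = -4*(-66 + 18*W) = 264 - 72*W)
((-12 + 15) + j(-7))*Y = ((-12 + 15) + (264 - 72*(-7)))*(-36) = (3 + (264 + 504))*(-36) = (3 + 768)*(-36) = 771*(-36) = -27756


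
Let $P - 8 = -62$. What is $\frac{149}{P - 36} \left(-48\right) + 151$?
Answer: $\frac{3457}{15} \approx 230.47$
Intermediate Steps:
$P = -54$ ($P = 8 - 62 = -54$)
$\frac{149}{P - 36} \left(-48\right) + 151 = \frac{149}{-54 - 36} \left(-48\right) + 151 = \frac{149}{-90} \left(-48\right) + 151 = 149 \left(- \frac{1}{90}\right) \left(-48\right) + 151 = \left(- \frac{149}{90}\right) \left(-48\right) + 151 = \frac{1192}{15} + 151 = \frac{3457}{15}$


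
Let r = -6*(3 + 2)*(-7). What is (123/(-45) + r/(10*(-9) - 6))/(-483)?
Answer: 1181/115920 ≈ 0.010188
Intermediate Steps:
r = 210 (r = -6*5*(-7) = -30*(-7) = 210)
(123/(-45) + r/(10*(-9) - 6))/(-483) = (123/(-45) + 210/(10*(-9) - 6))/(-483) = (123*(-1/45) + 210/(-90 - 6))*(-1/483) = (-41/15 + 210/(-96))*(-1/483) = (-41/15 + 210*(-1/96))*(-1/483) = (-41/15 - 35/16)*(-1/483) = -1181/240*(-1/483) = 1181/115920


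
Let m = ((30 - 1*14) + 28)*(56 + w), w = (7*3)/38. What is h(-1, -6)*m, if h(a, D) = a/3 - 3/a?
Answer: 378224/57 ≈ 6635.5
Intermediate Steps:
h(a, D) = -3/a + a/3 (h(a, D) = a*(1/3) - 3/a = a/3 - 3/a = -3/a + a/3)
w = 21/38 (w = 21*(1/38) = 21/38 ≈ 0.55263)
m = 47278/19 (m = ((30 - 1*14) + 28)*(56 + 21/38) = ((30 - 14) + 28)*(2149/38) = (16 + 28)*(2149/38) = 44*(2149/38) = 47278/19 ≈ 2488.3)
h(-1, -6)*m = (-3/(-1) + (1/3)*(-1))*(47278/19) = (-3*(-1) - 1/3)*(47278/19) = (3 - 1/3)*(47278/19) = (8/3)*(47278/19) = 378224/57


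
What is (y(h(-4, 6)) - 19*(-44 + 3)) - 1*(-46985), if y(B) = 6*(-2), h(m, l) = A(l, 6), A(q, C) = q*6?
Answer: 47752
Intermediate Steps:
A(q, C) = 6*q
h(m, l) = 6*l
y(B) = -12
(y(h(-4, 6)) - 19*(-44 + 3)) - 1*(-46985) = (-12 - 19*(-44 + 3)) - 1*(-46985) = (-12 - 19*(-41)) + 46985 = (-12 + 779) + 46985 = 767 + 46985 = 47752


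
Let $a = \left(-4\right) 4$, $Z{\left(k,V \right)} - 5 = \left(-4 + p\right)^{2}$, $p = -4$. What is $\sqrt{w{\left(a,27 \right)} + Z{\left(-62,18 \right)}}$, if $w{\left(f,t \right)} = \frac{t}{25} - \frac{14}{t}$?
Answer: $\frac{\sqrt{140862}}{45} \approx 8.3403$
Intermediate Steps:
$Z{\left(k,V \right)} = 69$ ($Z{\left(k,V \right)} = 5 + \left(-4 - 4\right)^{2} = 5 + \left(-8\right)^{2} = 5 + 64 = 69$)
$a = -16$
$w{\left(f,t \right)} = - \frac{14}{t} + \frac{t}{25}$ ($w{\left(f,t \right)} = t \frac{1}{25} - \frac{14}{t} = \frac{t}{25} - \frac{14}{t} = - \frac{14}{t} + \frac{t}{25}$)
$\sqrt{w{\left(a,27 \right)} + Z{\left(-62,18 \right)}} = \sqrt{\left(- \frac{14}{27} + \frac{1}{25} \cdot 27\right) + 69} = \sqrt{\left(\left(-14\right) \frac{1}{27} + \frac{27}{25}\right) + 69} = \sqrt{\left(- \frac{14}{27} + \frac{27}{25}\right) + 69} = \sqrt{\frac{379}{675} + 69} = \sqrt{\frac{46954}{675}} = \frac{\sqrt{140862}}{45}$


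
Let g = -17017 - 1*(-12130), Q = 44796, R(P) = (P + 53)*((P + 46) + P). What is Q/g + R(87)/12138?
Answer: -3120748/470781 ≈ -6.6289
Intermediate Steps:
R(P) = (46 + 2*P)*(53 + P) (R(P) = (53 + P)*((46 + P) + P) = (53 + P)*(46 + 2*P) = (46 + 2*P)*(53 + P))
g = -4887 (g = -17017 + 12130 = -4887)
Q/g + R(87)/12138 = 44796/(-4887) + (2438 + 2*87² + 152*87)/12138 = 44796*(-1/4887) + (2438 + 2*7569 + 13224)*(1/12138) = -14932/1629 + (2438 + 15138 + 13224)*(1/12138) = -14932/1629 + 30800*(1/12138) = -14932/1629 + 2200/867 = -3120748/470781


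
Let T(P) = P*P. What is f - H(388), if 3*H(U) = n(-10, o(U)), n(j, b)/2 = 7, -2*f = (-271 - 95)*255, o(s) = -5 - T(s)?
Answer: 139981/3 ≈ 46660.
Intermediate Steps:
T(P) = P²
o(s) = -5 - s²
f = 46665 (f = -(-271 - 95)*255/2 = -(-183)*255 = -½*(-93330) = 46665)
n(j, b) = 14 (n(j, b) = 2*7 = 14)
H(U) = 14/3 (H(U) = (⅓)*14 = 14/3)
f - H(388) = 46665 - 1*14/3 = 46665 - 14/3 = 139981/3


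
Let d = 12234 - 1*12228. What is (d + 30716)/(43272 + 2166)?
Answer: 15361/22719 ≈ 0.67613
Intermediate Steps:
d = 6 (d = 12234 - 12228 = 6)
(d + 30716)/(43272 + 2166) = (6 + 30716)/(43272 + 2166) = 30722/45438 = 30722*(1/45438) = 15361/22719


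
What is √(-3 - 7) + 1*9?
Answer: 9 + I*√10 ≈ 9.0 + 3.1623*I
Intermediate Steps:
√(-3 - 7) + 1*9 = √(-10) + 9 = I*√10 + 9 = 9 + I*√10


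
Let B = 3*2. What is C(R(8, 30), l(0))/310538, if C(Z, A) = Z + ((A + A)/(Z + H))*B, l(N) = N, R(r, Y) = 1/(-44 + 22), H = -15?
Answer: -1/6831836 ≈ -1.4637e-7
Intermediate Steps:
R(r, Y) = -1/22 (R(r, Y) = 1/(-22) = -1/22)
B = 6
C(Z, A) = Z + 12*A/(-15 + Z) (C(Z, A) = Z + ((A + A)/(Z - 15))*6 = Z + ((2*A)/(-15 + Z))*6 = Z + (2*A/(-15 + Z))*6 = Z + 12*A/(-15 + Z))
C(R(8, 30), l(0))/310538 = (((-1/22)² - 15*(-1/22) + 12*0)/(-15 - 1/22))/310538 = ((1/484 + 15/22 + 0)/(-331/22))*(1/310538) = -22/331*331/484*(1/310538) = -1/22*1/310538 = -1/6831836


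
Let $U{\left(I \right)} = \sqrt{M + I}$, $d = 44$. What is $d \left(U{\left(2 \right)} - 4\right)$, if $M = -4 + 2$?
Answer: $-176$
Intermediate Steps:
$M = -2$
$U{\left(I \right)} = \sqrt{-2 + I}$
$d \left(U{\left(2 \right)} - 4\right) = 44 \left(\sqrt{-2 + 2} - 4\right) = 44 \left(\sqrt{0} - 4\right) = 44 \left(0 - 4\right) = 44 \left(-4\right) = -176$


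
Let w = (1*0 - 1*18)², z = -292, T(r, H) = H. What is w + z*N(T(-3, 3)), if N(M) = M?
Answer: -552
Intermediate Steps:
w = 324 (w = (0 - 18)² = (-18)² = 324)
w + z*N(T(-3, 3)) = 324 - 292*3 = 324 - 876 = -552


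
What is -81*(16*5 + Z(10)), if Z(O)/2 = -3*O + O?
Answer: -3240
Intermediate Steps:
Z(O) = -4*O (Z(O) = 2*(-3*O + O) = 2*(-2*O) = -4*O)
-81*(16*5 + Z(10)) = -81*(16*5 - 4*10) = -81*(80 - 40) = -81*40 = -3240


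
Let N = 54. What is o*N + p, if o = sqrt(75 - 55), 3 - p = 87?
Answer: -84 + 108*sqrt(5) ≈ 157.50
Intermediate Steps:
p = -84 (p = 3 - 1*87 = 3 - 87 = -84)
o = 2*sqrt(5) (o = sqrt(20) = 2*sqrt(5) ≈ 4.4721)
o*N + p = (2*sqrt(5))*54 - 84 = 108*sqrt(5) - 84 = -84 + 108*sqrt(5)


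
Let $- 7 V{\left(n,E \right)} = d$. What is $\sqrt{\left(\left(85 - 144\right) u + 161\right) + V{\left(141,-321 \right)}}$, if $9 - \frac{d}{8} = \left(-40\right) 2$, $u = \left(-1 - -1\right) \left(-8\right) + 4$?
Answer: $\frac{i \sqrt{8659}}{7} \approx 13.293 i$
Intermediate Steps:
$u = 4$ ($u = \left(-1 + 1\right) \left(-8\right) + 4 = 0 \left(-8\right) + 4 = 0 + 4 = 4$)
$d = 712$ ($d = 72 - 8 \left(\left(-40\right) 2\right) = 72 - -640 = 72 + 640 = 712$)
$V{\left(n,E \right)} = - \frac{712}{7}$ ($V{\left(n,E \right)} = \left(- \frac{1}{7}\right) 712 = - \frac{712}{7}$)
$\sqrt{\left(\left(85 - 144\right) u + 161\right) + V{\left(141,-321 \right)}} = \sqrt{\left(\left(85 - 144\right) 4 + 161\right) - \frac{712}{7}} = \sqrt{\left(\left(-59\right) 4 + 161\right) - \frac{712}{7}} = \sqrt{\left(-236 + 161\right) - \frac{712}{7}} = \sqrt{-75 - \frac{712}{7}} = \sqrt{- \frac{1237}{7}} = \frac{i \sqrt{8659}}{7}$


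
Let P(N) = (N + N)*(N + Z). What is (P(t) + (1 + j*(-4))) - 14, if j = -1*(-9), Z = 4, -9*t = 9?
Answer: -55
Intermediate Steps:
t = -1 (t = -⅑*9 = -1)
j = 9
P(N) = 2*N*(4 + N) (P(N) = (N + N)*(N + 4) = (2*N)*(4 + N) = 2*N*(4 + N))
(P(t) + (1 + j*(-4))) - 14 = (2*(-1)*(4 - 1) + (1 + 9*(-4))) - 14 = (2*(-1)*3 + (1 - 36)) - 14 = (-6 - 35) - 14 = -41 - 14 = -55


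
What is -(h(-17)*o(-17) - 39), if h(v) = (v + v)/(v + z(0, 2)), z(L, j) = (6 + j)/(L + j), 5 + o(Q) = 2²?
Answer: 541/13 ≈ 41.615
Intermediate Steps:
o(Q) = -1 (o(Q) = -5 + 2² = -5 + 4 = -1)
z(L, j) = (6 + j)/(L + j)
h(v) = 2*v/(4 + v) (h(v) = (v + v)/(v + (6 + 2)/(0 + 2)) = (2*v)/(v + 8/2) = (2*v)/(v + (½)*8) = (2*v)/(v + 4) = (2*v)/(4 + v) = 2*v/(4 + v))
-(h(-17)*o(-17) - 39) = -((2*(-17)/(4 - 17))*(-1) - 39) = -((2*(-17)/(-13))*(-1) - 39) = -((2*(-17)*(-1/13))*(-1) - 39) = -((34/13)*(-1) - 39) = -(-34/13 - 39) = -1*(-541/13) = 541/13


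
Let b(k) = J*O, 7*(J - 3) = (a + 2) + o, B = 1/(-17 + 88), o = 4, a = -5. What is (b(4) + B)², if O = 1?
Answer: 2461761/247009 ≈ 9.9663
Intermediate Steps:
B = 1/71 ≈ 0.014085
J = 22/7 (J = 3 + ((-5 + 2) + 4)/7 = 3 + (-3 + 4)/7 = 3 + (⅐)*1 = 3 + ⅐ = 22/7 ≈ 3.1429)
b(k) = 22/7 (b(k) = (22/7)*1 = 22/7)
(b(4) + B)² = (22/7 + 1/71)² = (1569/497)² = 2461761/247009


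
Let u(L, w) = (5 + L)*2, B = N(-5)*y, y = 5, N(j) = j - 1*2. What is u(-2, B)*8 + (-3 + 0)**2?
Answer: 57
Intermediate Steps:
N(j) = -2 + j (N(j) = j - 2 = -2 + j)
B = -35 (B = (-2 - 5)*5 = -7*5 = -35)
u(L, w) = 10 + 2*L
u(-2, B)*8 + (-3 + 0)**2 = (10 + 2*(-2))*8 + (-3 + 0)**2 = (10 - 4)*8 + (-3)**2 = 6*8 + 9 = 48 + 9 = 57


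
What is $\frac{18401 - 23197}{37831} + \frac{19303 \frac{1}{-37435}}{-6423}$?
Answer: $- \frac{1152443992187}{9096274984155} \approx -0.12669$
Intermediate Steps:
$\frac{18401 - 23197}{37831} + \frac{19303 \frac{1}{-37435}}{-6423} = \left(-4796\right) \frac{1}{37831} + 19303 \left(- \frac{1}{37435}\right) \left(- \frac{1}{6423}\right) = - \frac{4796}{37831} - - \frac{19303}{240445005} = - \frac{4796}{37831} + \frac{19303}{240445005} = - \frac{1152443992187}{9096274984155}$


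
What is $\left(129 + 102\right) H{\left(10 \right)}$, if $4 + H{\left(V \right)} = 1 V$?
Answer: $1386$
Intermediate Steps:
$H{\left(V \right)} = -4 + V$ ($H{\left(V \right)} = -4 + 1 V = -4 + V$)
$\left(129 + 102\right) H{\left(10 \right)} = \left(129 + 102\right) \left(-4 + 10\right) = 231 \cdot 6 = 1386$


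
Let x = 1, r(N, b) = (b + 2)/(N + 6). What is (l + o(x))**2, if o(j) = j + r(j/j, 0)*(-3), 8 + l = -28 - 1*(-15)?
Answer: 21316/49 ≈ 435.02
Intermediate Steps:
l = -21 (l = -8 + (-28 - 1*(-15)) = -8 + (-28 + 15) = -8 - 13 = -21)
r(N, b) = (2 + b)/(6 + N)
o(j) = -6/7 + j (o(j) = j + ((2 + 0)/(6 + j/j))*(-3) = j + (2/(6 + 1))*(-3) = j + (2/7)*(-3) = j - 6/7 = -6/7 + j)
(l + o(x))**2 = (-21 + (-6/7 + 1))**2 = (-21 + 1/7)**2 = (-146/7)**2 = 21316/49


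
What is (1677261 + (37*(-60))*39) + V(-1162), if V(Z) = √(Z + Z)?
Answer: 1590681 + 2*I*√581 ≈ 1.5907e+6 + 48.208*I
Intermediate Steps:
V(Z) = √2*√Z (V(Z) = √(2*Z) = √2*√Z)
(1677261 + (37*(-60))*39) + V(-1162) = (1677261 + (37*(-60))*39) + √2*√(-1162) = (1677261 - 2220*39) + √2*(I*√1162) = (1677261 - 86580) + 2*I*√581 = 1590681 + 2*I*√581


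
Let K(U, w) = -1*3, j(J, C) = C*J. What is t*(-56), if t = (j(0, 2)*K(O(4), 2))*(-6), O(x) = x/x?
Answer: 0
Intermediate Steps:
O(x) = 1
K(U, w) = -3
t = 0 (t = ((2*0)*(-3))*(-6) = (0*(-3))*(-6) = 0*(-6) = 0)
t*(-56) = 0*(-56) = 0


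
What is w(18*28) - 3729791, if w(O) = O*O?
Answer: -3475775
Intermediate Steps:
w(O) = O²
w(18*28) - 3729791 = (18*28)² - 3729791 = 504² - 3729791 = 254016 - 3729791 = -3475775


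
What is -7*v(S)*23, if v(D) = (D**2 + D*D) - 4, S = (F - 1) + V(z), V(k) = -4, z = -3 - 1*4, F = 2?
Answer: -2254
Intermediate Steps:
z = -7 (z = -3 - 4 = -7)
S = -3 (S = (2 - 1) - 4 = 1 - 4 = -3)
v(D) = -4 + 2*D**2 (v(D) = (D**2 + D**2) - 4 = 2*D**2 - 4 = -4 + 2*D**2)
-7*v(S)*23 = -7*(-4 + 2*(-3)**2)*23 = -7*(-4 + 2*9)*23 = -7*(-4 + 18)*23 = -7*14*23 = -98*23 = -2254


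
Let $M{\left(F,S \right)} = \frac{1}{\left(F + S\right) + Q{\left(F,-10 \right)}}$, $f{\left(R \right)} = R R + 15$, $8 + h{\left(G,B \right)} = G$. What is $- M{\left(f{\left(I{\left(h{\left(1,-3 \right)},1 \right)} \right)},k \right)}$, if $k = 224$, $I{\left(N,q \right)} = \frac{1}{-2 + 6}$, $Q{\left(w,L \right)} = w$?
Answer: $- \frac{8}{2033} \approx -0.0039351$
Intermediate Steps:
$h{\left(G,B \right)} = -8 + G$
$I{\left(N,q \right)} = \frac{1}{4}$
$f{\left(R \right)} = 15 + R^{2}$ ($f{\left(R \right)} = R^{2} + 15 = 15 + R^{2}$)
$M{\left(F,S \right)} = \frac{1}{S + 2 F}$ ($M{\left(F,S \right)} = \frac{1}{\left(F + S\right) + F} = \frac{1}{S + 2 F}$)
$- M{\left(f{\left(I{\left(h{\left(1,-3 \right)},1 \right)} \right)},k \right)} = - \frac{1}{224 + 2 \left(15 + \left(\frac{1}{4}\right)^{2}\right)} = - \frac{1}{224 + 2 \left(15 + \frac{1}{16}\right)} = - \frac{1}{224 + 2 \cdot \frac{241}{16}} = - \frac{1}{224 + \frac{241}{8}} = - \frac{1}{\frac{2033}{8}} = \left(-1\right) \frac{8}{2033} = - \frac{8}{2033}$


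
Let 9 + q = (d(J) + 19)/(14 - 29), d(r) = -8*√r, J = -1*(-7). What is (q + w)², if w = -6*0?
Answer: 24164/225 - 2464*√7/225 ≈ 78.422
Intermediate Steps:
J = 7
w = 0
q = -154/15 + 8*√7/15 (q = -9 + (-8*√7 + 19)/(14 - 29) = -9 + (19 - 8*√7)/(-15) = -9 + (19 - 8*√7)*(-1/15) = -9 + (-19/15 + 8*√7/15) = -154/15 + 8*√7/15 ≈ -8.8556)
(q + w)² = ((-154/15 + 8*√7/15) + 0)² = (-154/15 + 8*√7/15)²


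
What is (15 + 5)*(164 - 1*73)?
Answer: 1820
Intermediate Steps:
(15 + 5)*(164 - 1*73) = 20*(164 - 73) = 20*91 = 1820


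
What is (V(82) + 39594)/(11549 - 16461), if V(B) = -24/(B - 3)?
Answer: -1563951/194024 ≈ -8.0606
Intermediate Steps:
V(B) = -24/(-3 + B)
(V(82) + 39594)/(11549 - 16461) = (-24/(-3 + 82) + 39594)/(11549 - 16461) = (-24/79 + 39594)/(-4912) = (-24*1/79 + 39594)*(-1/4912) = (-24/79 + 39594)*(-1/4912) = (3127902/79)*(-1/4912) = -1563951/194024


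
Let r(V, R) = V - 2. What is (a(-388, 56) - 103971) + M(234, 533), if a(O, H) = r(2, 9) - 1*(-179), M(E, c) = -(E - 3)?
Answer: -104023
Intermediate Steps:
r(V, R) = -2 + V
M(E, c) = 3 - E (M(E, c) = -(-3 + E) = 3 - E)
a(O, H) = 179 (a(O, H) = (-2 + 2) - 1*(-179) = 0 + 179 = 179)
(a(-388, 56) - 103971) + M(234, 533) = (179 - 103971) + (3 - 1*234) = -103792 + (3 - 234) = -103792 - 231 = -104023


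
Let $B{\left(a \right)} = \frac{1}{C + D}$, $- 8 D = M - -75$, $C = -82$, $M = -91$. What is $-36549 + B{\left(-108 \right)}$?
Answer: $- \frac{2923921}{80} \approx -36549.0$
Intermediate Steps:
$D = 2$ ($D = - \frac{-91 - -75}{8} = - \frac{-91 + 75}{8} = \left(- \frac{1}{8}\right) \left(-16\right) = 2$)
$B{\left(a \right)} = - \frac{1}{80}$ ($B{\left(a \right)} = \frac{1}{-82 + 2} = \frac{1}{-80} = - \frac{1}{80}$)
$-36549 + B{\left(-108 \right)} = -36549 - \frac{1}{80} = - \frac{2923921}{80}$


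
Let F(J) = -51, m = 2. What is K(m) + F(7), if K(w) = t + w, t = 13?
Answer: -36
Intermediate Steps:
K(w) = 13 + w
K(m) + F(7) = (13 + 2) - 51 = 15 - 51 = -36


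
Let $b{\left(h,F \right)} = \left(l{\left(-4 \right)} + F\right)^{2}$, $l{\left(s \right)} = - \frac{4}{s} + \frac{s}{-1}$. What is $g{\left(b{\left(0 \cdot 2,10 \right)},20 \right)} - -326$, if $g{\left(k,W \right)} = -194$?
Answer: $132$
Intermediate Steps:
$l{\left(s \right)} = - s - \frac{4}{s}$ ($l{\left(s \right)} = - \frac{4}{s} + s \left(-1\right) = - \frac{4}{s} - s = - s - \frac{4}{s}$)
$b{\left(h,F \right)} = \left(5 + F\right)^{2}$ ($b{\left(h,F \right)} = \left(\left(\left(-1\right) \left(-4\right) - \frac{4}{-4}\right) + F\right)^{2} = \left(\left(4 - -1\right) + F\right)^{2} = \left(\left(4 + 1\right) + F\right)^{2} = \left(5 + F\right)^{2}$)
$g{\left(b{\left(0 \cdot 2,10 \right)},20 \right)} - -326 = -194 - -326 = -194 + 326 = 132$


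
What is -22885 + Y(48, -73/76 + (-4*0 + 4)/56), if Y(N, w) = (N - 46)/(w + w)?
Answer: -10825137/473 ≈ -22886.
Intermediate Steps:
Y(N, w) = (-46 + N)/(2*w) (Y(N, w) = (-46 + N)/((2*w)) = (-46 + N)*(1/(2*w)) = (-46 + N)/(2*w))
-22885 + Y(48, -73/76 + (-4*0 + 4)/56) = -22885 + (-46 + 48)/(2*(-73/76 + (-4*0 + 4)/56)) = -22885 + (½)*2/(-73*1/76 + (0 + 4)*(1/56)) = -22885 + (½)*2/(-73/76 + 4*(1/56)) = -22885 + (½)*2/(-73/76 + 1/14) = -22885 + (½)*2/(-473/532) = -22885 + (½)*(-532/473)*2 = -22885 - 532/473 = -10825137/473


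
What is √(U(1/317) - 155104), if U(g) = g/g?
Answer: I*√155103 ≈ 393.83*I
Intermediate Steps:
U(g) = 1
√(U(1/317) - 155104) = √(1 - 155104) = √(-155103) = I*√155103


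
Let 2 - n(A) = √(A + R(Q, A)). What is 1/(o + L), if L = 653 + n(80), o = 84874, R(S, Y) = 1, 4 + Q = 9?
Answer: 1/85520 ≈ 1.1693e-5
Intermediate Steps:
Q = 5 (Q = -4 + 9 = 5)
n(A) = 2 - √(1 + A) (n(A) = 2 - √(A + 1) = 2 - √(1 + A))
L = 646 (L = 653 + (2 - √(1 + 80)) = 653 + (2 - √81) = 653 + (2 - 1*9) = 653 + (2 - 9) = 653 - 7 = 646)
1/(o + L) = 1/(84874 + 646) = 1/85520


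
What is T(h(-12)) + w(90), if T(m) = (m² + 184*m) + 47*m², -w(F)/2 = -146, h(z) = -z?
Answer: 9412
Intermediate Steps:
w(F) = 292 (w(F) = -2*(-146) = 292)
T(m) = 48*m² + 184*m
T(h(-12)) + w(90) = 8*(-1*(-12))*(23 + 6*(-1*(-12))) + 292 = 8*12*(23 + 6*12) + 292 = 8*12*(23 + 72) + 292 = 8*12*95 + 292 = 9120 + 292 = 9412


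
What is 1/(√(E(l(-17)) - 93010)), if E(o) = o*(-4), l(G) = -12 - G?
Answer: -I*√93030/93030 ≈ -0.0032786*I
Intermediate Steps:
E(o) = -4*o
1/(√(E(l(-17)) - 93010)) = 1/(√(-4*(-12 - 1*(-17)) - 93010)) = 1/(√(-4*(-12 + 17) - 93010)) = 1/(√(-4*5 - 93010)) = 1/(√(-20 - 93010)) = 1/(√(-93030)) = 1/(I*√93030) = -I*√93030/93030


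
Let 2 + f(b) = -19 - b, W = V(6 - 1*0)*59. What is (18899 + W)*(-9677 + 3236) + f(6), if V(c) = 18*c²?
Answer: -367980798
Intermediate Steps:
W = 38232 (W = (18*(6 - 1*0)²)*59 = (18*(6 + 0)²)*59 = (18*6²)*59 = (18*36)*59 = 648*59 = 38232)
f(b) = -21 - b (f(b) = -2 + (-19 - b) = -21 - b)
(18899 + W)*(-9677 + 3236) + f(6) = (18899 + 38232)*(-9677 + 3236) + (-21 - 1*6) = 57131*(-6441) + (-21 - 6) = -367980771 - 27 = -367980798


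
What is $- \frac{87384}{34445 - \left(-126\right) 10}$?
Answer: $- \frac{87384}{35705} \approx -2.4474$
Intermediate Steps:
$- \frac{87384}{34445 - \left(-126\right) 10} = - \frac{87384}{34445 - -1260} = - \frac{87384}{34445 + 1260} = - \frac{87384}{35705}$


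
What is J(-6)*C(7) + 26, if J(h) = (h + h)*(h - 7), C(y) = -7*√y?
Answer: 26 - 1092*√7 ≈ -2863.2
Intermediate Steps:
J(h) = 2*h*(-7 + h) (J(h) = (2*h)*(-7 + h) = 2*h*(-7 + h))
J(-6)*C(7) + 26 = (2*(-6)*(-7 - 6))*(-7*√7) + 26 = (2*(-6)*(-13))*(-7*√7) + 26 = 156*(-7*√7) + 26 = -1092*√7 + 26 = 26 - 1092*√7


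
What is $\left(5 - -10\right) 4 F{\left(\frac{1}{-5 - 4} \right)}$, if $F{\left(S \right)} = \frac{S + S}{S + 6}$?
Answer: $- \frac{120}{53} \approx -2.2642$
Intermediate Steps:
$F{\left(S \right)} = \frac{2 S}{6 + S}$
$\left(5 - -10\right) 4 F{\left(\frac{1}{-5 - 4} \right)} = \left(5 - -10\right) 4 \frac{2}{\left(-5 - 4\right) \left(6 + \frac{1}{-5 - 4}\right)} = \left(5 + 10\right) 4 \frac{2}{\left(-9\right) \left(6 + \frac{1}{-9}\right)} = 15 \cdot 4 \cdot 2 \left(- \frac{1}{9}\right) \frac{1}{6 - \frac{1}{9}} = 60 \cdot 2 \left(- \frac{1}{9}\right) \frac{1}{\frac{53}{9}} = 60 \cdot 2 \left(- \frac{1}{9}\right) \frac{9}{53} = 60 \left(- \frac{2}{53}\right) = - \frac{120}{53}$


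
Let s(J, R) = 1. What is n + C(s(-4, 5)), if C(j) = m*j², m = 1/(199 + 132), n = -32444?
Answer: -10738963/331 ≈ -32444.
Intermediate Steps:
m = 1/331 ≈ 0.0030211
C(j) = j²/331
n + C(s(-4, 5)) = -32444 + (1/331)*1² = -32444 + (1/331)*1 = -32444 + 1/331 = -10738963/331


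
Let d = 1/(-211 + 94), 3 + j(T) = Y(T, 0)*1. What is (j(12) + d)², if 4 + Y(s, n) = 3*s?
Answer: 11505664/13689 ≈ 840.50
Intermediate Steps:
Y(s, n) = -4 + 3*s
j(T) = -7 + 3*T (j(T) = -3 + (-4 + 3*T)*1 = -3 + (-4 + 3*T) = -7 + 3*T)
d = -1/117 (d = 1/(-117) = -1/117 ≈ -0.0085470)
(j(12) + d)² = ((-7 + 3*12) - 1/117)² = ((-7 + 36) - 1/117)² = (29 - 1/117)² = (3392/117)² = 11505664/13689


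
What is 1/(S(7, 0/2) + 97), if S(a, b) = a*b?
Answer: 1/97 ≈ 0.010309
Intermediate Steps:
1/(S(7, 0/2) + 97) = 1/(7*(0/2) + 97) = 1/(7*(0*(1/2)) + 97) = 1/(7*0 + 97) = 1/(0 + 97) = 1/97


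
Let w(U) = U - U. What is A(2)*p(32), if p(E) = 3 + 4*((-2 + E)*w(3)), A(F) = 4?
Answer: 12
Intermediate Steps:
w(U) = 0
p(E) = 3 (p(E) = 3 + 4*((-2 + E)*0) = 3 + 4*0 = 3 + 0 = 3)
A(2)*p(32) = 4*3 = 12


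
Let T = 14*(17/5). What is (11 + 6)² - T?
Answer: 1207/5 ≈ 241.40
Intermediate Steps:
T = 238/5 (T = 14*(17*(⅕)) = 14*(17/5) = 238/5 ≈ 47.600)
(11 + 6)² - T = (11 + 6)² - 1*238/5 = 17² - 238/5 = 289 - 238/5 = 1207/5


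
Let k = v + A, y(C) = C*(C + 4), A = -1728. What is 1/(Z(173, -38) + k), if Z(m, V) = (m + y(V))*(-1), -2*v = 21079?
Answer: -2/27465 ≈ -7.2820e-5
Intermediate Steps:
v = -21079/2 (v = -½*21079 = -21079/2 ≈ -10540.)
y(C) = C*(4 + C)
Z(m, V) = -m - V*(4 + V) (Z(m, V) = (m + V*(4 + V))*(-1) = -m - V*(4 + V))
k = -24535/2 (k = -21079/2 - 1728 = -24535/2 ≈ -12268.)
1/(Z(173, -38) + k) = 1/((-1*173 - 1*(-38)*(4 - 38)) - 24535/2) = 1/((-173 - 1*(-38)*(-34)) - 24535/2) = 1/((-173 - 1292) - 24535/2) = 1/(-1465 - 24535/2) = 1/(-27465/2) = -2/27465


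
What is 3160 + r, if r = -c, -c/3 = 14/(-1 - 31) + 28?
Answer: 51883/16 ≈ 3242.7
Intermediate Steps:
c = -1323/16 (c = -3*(14/(-1 - 31) + 28) = -3*(14/(-32) + 28) = -3*(-1/32*14 + 28) = -3*(-7/16 + 28) = -3*441/16 = -1323/16 ≈ -82.688)
r = 1323/16 (r = -1*(-1323/16) = 1323/16 ≈ 82.688)
3160 + r = 3160 + 1323/16 = 51883/16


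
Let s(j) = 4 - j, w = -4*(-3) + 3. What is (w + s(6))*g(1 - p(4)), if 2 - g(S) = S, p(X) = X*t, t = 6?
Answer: 325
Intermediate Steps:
p(X) = 6*X (p(X) = X*6 = 6*X)
w = 15 (w = 12 + 3 = 15)
g(S) = 2 - S
(w + s(6))*g(1 - p(4)) = (15 + (4 - 1*6))*(2 - (1 - 6*4)) = (15 + (4 - 6))*(2 - (1 - 1*24)) = (15 - 2)*(2 - (1 - 24)) = 13*(2 - 1*(-23)) = 13*(2 + 23) = 13*25 = 325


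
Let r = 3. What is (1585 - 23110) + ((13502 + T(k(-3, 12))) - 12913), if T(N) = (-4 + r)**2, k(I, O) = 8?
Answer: -20935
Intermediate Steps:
T(N) = 1 (T(N) = (-4 + 3)**2 = (-1)**2 = 1)
(1585 - 23110) + ((13502 + T(k(-3, 12))) - 12913) = (1585 - 23110) + ((13502 + 1) - 12913) = -21525 + (13503 - 12913) = -21525 + 590 = -20935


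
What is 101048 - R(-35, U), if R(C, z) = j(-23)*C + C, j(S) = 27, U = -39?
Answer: 102028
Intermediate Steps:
R(C, z) = 28*C (R(C, z) = 27*C + C = 28*C)
101048 - R(-35, U) = 101048 - 28*(-35) = 101048 - 1*(-980) = 101048 + 980 = 102028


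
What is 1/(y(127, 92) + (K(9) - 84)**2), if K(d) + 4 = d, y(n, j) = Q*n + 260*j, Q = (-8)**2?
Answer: 1/38289 ≈ 2.6117e-5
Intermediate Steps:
Q = 64
y(n, j) = 64*n + 260*j
K(d) = -4 + d
1/(y(127, 92) + (K(9) - 84)**2) = 1/((64*127 + 260*92) + ((-4 + 9) - 84)**2) = 1/((8128 + 23920) + (5 - 84)**2) = 1/(32048 + (-79)**2) = 1/(32048 + 6241) = 1/38289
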